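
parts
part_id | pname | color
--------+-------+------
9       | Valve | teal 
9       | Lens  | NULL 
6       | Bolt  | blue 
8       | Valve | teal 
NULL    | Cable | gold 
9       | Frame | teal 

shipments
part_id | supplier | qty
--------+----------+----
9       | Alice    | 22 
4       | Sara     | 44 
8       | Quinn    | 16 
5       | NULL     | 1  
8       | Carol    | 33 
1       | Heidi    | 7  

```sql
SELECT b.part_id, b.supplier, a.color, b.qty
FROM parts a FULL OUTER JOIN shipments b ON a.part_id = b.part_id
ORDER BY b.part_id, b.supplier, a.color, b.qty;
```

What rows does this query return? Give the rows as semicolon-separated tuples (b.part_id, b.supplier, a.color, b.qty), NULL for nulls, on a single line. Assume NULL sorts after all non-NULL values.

FULL OUTER JOIN keeps every row from both sides; unmatched rows get NULL for the other side's columns.
Matching on a.part_id = b.part_id. A NULL in a compared column never satisfies the condition.
Matched pairs: 5; unmatched a rows kept: 2; unmatched b rows kept: 3.

(1, Heidi, NULL, 7); (4, Sara, NULL, 44); (5, NULL, NULL, 1); (8, Carol, teal, 33); (8, Quinn, teal, 16); (9, Alice, teal, 22); (9, Alice, teal, 22); (9, Alice, NULL, 22); (NULL, NULL, blue, NULL); (NULL, NULL, gold, NULL)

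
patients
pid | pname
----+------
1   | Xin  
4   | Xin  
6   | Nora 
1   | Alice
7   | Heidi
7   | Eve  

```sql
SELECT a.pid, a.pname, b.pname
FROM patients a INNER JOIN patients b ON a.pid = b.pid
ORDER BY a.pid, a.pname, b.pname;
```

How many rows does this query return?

INNER JOIN keeps only pairs where the ON condition holds.
Matching on a.pid = b.pid.
Matched pairs: 10.
Total: 10 rows.

10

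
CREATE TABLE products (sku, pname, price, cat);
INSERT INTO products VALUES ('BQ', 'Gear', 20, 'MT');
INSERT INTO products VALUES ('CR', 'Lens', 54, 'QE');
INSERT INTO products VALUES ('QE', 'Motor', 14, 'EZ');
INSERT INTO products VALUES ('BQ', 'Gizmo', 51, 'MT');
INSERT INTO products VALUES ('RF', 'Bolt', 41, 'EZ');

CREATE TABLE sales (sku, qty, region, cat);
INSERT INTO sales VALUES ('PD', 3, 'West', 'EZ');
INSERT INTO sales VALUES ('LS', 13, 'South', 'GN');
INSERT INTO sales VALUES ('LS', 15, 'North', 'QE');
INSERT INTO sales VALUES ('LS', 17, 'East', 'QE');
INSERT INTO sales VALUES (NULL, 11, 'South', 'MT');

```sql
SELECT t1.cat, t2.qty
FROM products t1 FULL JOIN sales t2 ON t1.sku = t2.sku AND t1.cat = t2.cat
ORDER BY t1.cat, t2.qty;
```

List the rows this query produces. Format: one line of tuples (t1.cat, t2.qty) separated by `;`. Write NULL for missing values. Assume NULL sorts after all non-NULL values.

(EZ, NULL); (EZ, NULL); (MT, NULL); (MT, NULL); (QE, NULL); (NULL, 3); (NULL, 11); (NULL, 13); (NULL, 15); (NULL, 17)

FULL OUTER JOIN keeps every row from both sides; unmatched rows get NULL for the other side's columns.
Matching on t1.sku = t2.sku AND t1.cat = t2.cat. A NULL in a compared column never satisfies the condition.
- t1 (sku=BQ, cat=MT) has no partner → padded with NULL.
- t1 (sku=CR, cat=QE) has no partner → padded with NULL.
- t1 (sku=QE, cat=EZ) has no partner → padded with NULL.
- t1 (sku=BQ, cat=MT) has no partner → padded with NULL.
- t1 (sku=RF, cat=EZ) has no partner → padded with NULL.
- 5 row(s) from t2 found no t1 partner → padded with NULL.
After projecting and ordering:
t1.cat | t2.qty
EZ | NULL
EZ | NULL
MT | NULL
MT | NULL
QE | NULL
NULL | 3
NULL | 11
NULL | 13
NULL | 15
NULL | 17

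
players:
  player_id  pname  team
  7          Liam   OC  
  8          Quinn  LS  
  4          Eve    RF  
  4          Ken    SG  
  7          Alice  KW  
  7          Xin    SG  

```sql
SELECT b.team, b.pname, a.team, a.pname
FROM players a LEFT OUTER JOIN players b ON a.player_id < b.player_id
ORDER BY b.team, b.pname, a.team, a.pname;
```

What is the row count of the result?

12

LEFT JOIN keeps every row from `players a`; unmatched rows get NULL for `players b`'s columns.
Matching on a.player_id < b.player_id.
- a (player_id=7) pairs with 1 row(s) of b.
- a (player_id=8) has no partner → padded with NULL.
- a (player_id=4) pairs with 4 row(s) of b.
- a (player_id=4) pairs with 4 row(s) of b.
- a (player_id=7) pairs with 1 row(s) of b.
- a (player_id=7) pairs with 1 row(s) of b.
Total: 11 matched + 1 padded = 12 rows.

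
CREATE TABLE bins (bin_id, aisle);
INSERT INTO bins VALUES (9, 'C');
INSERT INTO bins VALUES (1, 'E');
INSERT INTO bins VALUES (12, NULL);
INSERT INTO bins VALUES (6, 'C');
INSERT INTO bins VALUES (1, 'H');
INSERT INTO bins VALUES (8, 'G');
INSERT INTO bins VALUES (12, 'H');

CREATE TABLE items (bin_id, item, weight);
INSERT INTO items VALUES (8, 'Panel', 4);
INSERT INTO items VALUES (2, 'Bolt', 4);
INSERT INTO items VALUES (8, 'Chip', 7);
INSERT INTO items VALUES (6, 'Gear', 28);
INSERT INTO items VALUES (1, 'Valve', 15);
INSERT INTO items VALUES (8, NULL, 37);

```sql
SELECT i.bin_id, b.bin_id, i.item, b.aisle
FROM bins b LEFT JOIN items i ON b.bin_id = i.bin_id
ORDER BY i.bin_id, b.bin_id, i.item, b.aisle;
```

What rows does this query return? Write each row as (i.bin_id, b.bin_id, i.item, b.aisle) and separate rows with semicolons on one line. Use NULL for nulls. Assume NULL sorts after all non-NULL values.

LEFT JOIN keeps every row from `bins`; unmatched rows get NULL for `items`'s columns.
Matching on b.bin_id = i.bin_id.
- bin_id=9: no i row matches, row kept with i columns NULL.
- bin_id=1: 1 matching i row(s), so 1 row(s) emitted.
- bin_id=12: no i row matches, row kept with i columns NULL.
- bin_id=6: 1 matching i row(s), so 1 row(s) emitted.
- bin_id=1: 1 matching i row(s), so 1 row(s) emitted.
- bin_id=8: 3 matching i row(s), so 3 row(s) emitted.
- bin_id=12: no i row matches, row kept with i columns NULL.
After projecting and ordering:
i.bin_id | b.bin_id | i.item | b.aisle
1 | 1 | Valve | E
1 | 1 | Valve | H
6 | 6 | Gear | C
8 | 8 | Chip | G
8 | 8 | Panel | G
8 | 8 | NULL | G
NULL | 9 | NULL | C
NULL | 12 | NULL | H
NULL | 12 | NULL | NULL

(1, 1, Valve, E); (1, 1, Valve, H); (6, 6, Gear, C); (8, 8, Chip, G); (8, 8, Panel, G); (8, 8, NULL, G); (NULL, 9, NULL, C); (NULL, 12, NULL, H); (NULL, 12, NULL, NULL)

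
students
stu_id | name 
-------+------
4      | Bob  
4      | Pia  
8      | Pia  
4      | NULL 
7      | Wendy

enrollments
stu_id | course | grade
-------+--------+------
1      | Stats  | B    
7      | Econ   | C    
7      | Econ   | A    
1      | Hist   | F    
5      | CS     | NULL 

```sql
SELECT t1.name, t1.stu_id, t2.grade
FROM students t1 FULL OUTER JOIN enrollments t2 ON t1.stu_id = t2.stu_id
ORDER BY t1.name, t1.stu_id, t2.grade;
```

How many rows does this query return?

FULL OUTER JOIN keeps every row from both sides; unmatched rows get NULL for the other side's columns.
Matching on t1.stu_id = t2.stu_id.
Matched pairs: 2; unmatched t1 rows kept: 4; unmatched t2 rows kept: 3.
Total: 2 matched + 7 padded = 9 rows.

9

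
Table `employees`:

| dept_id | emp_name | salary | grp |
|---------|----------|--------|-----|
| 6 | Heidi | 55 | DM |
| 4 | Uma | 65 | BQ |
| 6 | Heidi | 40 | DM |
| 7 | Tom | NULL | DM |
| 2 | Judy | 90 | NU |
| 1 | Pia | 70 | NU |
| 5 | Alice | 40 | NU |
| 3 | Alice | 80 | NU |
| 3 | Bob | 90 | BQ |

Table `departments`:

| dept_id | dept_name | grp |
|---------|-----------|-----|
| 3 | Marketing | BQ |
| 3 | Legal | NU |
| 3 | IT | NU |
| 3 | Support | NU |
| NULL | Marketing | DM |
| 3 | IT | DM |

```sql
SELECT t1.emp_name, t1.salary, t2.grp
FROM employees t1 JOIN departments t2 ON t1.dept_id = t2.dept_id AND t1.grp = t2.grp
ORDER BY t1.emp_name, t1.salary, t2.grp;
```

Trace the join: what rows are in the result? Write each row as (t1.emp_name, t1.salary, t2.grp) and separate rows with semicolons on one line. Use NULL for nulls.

(Alice, 80, NU); (Alice, 80, NU); (Alice, 80, NU); (Bob, 90, BQ)

INNER JOIN keeps only pairs where the ON condition holds.
Matching on t1.dept_id = t2.dept_id AND t1.grp = t2.grp. A NULL in a compared column never satisfies the condition.
- t1[0] dept_id=6, grp=DM → no match; dropped.
- t1[1] dept_id=4, grp=BQ → no match; dropped.
- t1[2] dept_id=6, grp=DM → no match; dropped.
- t1[3] dept_id=7, grp=DM → no match; dropped.
- t1[4] dept_id=2, grp=NU → no match; dropped.
- t1[5] dept_id=1, grp=NU → no match; dropped.
- t1[6] dept_id=5, grp=NU → no match; dropped.
- t1[7] dept_id=3, grp=NU → 3 match(es) in t2 → 3 row(s).
- t1[8] dept_id=3, grp=BQ → 1 match(es) in t2 → 1 row(s).
After projecting and ordering:
t1.emp_name | t1.salary | t2.grp
Alice | 80 | NU
Alice | 80 | NU
Alice | 80 | NU
Bob | 90 | BQ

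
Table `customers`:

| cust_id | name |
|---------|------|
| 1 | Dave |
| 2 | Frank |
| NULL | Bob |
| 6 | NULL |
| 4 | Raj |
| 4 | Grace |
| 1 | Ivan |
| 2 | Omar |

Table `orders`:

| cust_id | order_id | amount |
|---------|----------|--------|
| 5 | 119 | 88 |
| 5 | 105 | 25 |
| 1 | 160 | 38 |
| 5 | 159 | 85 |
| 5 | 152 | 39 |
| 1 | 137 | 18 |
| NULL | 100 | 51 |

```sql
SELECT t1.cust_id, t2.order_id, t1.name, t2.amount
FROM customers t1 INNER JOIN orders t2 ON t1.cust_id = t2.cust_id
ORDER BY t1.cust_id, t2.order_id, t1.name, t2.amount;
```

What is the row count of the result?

4

INNER JOIN keeps only pairs where the ON condition holds.
Matching on t1.cust_id = t2.cust_id. A NULL in a compared column never satisfies the condition.
- t1 (cust_id=1) pairs with 2 row(s) of t2.
- t1 (cust_id=2) has no partner → excluded.
- t1 (cust_id=NULL) has no partner → excluded.
- t1 (cust_id=6) has no partner → excluded.
- t1 (cust_id=4) has no partner → excluded.
- t1 (cust_id=4) has no partner → excluded.
- t1 (cust_id=1) pairs with 2 row(s) of t2.
- t1 (cust_id=2) has no partner → excluded.
Total: 4 rows.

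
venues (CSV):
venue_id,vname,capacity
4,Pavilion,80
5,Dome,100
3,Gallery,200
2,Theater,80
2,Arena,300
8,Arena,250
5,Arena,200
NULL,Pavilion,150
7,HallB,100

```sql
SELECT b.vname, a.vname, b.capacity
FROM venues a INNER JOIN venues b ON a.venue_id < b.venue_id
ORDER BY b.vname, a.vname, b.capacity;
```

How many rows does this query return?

INNER JOIN keeps only pairs where the ON condition holds.
Matching on a.venue_id < b.venue_id. A NULL in a compared column never satisfies the condition.
Matched pairs: 26.
Total: 26 rows.

26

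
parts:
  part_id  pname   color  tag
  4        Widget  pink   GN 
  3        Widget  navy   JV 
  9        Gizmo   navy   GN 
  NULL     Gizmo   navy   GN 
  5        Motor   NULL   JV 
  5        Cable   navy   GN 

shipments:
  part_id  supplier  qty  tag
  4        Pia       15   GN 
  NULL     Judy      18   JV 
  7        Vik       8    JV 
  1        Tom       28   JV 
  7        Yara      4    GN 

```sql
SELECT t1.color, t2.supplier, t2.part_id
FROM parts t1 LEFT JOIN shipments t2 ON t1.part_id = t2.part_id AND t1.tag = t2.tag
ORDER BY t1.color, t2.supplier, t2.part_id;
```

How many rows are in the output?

6

LEFT JOIN keeps every row from `parts`; unmatched rows get NULL for `shipments`'s columns.
Matching on t1.part_id = t2.part_id AND t1.tag = t2.tag. A NULL in a compared column never satisfies the condition.
- t1[0] part_id=4, tag=GN → 1 match(es) in t2 → 1 row(s).
- t1[1] part_id=3, tag=JV → no match; kept with NULLs on the t2 side.
- t1[2] part_id=9, tag=GN → no match; kept with NULLs on the t2 side.
- t1[3] part_id=NULL, tag=GN → no match; kept with NULLs on the t2 side.
- t1[4] part_id=5, tag=JV → no match; kept with NULLs on the t2 side.
- t1[5] part_id=5, tag=GN → no match; kept with NULLs on the t2 side.
Total: 1 matched + 5 padded = 6 rows.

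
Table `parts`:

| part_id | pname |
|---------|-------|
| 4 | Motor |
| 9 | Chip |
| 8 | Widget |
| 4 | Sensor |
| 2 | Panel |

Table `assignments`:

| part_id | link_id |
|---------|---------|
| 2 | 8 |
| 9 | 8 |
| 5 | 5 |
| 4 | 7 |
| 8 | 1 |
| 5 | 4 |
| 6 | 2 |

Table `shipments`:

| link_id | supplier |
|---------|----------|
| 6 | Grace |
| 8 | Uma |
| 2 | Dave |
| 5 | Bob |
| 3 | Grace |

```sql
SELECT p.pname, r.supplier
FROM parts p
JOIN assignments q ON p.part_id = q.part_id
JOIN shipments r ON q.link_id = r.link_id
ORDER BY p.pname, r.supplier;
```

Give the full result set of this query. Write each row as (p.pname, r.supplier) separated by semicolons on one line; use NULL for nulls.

Step 1 — p INNER JOIN q on part_id → 5 row(s).
Then INNER JOIN `shipments r` on link_id: keep only rows whose q.link_id appears in r.

(Chip, Uma); (Panel, Uma)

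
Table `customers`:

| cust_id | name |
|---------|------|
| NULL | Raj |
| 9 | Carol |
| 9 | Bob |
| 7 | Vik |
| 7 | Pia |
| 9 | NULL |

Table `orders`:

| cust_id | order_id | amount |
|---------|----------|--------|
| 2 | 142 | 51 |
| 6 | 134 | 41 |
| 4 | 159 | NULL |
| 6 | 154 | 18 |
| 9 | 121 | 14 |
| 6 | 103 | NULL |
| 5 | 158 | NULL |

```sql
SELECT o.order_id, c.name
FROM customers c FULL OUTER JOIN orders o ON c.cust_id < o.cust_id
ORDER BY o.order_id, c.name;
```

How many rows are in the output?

12

FULL OUTER JOIN keeps every row from both sides; unmatched rows get NULL for the other side's columns.
Matching on c.cust_id < o.cust_id. A NULL in a compared column never satisfies the condition.
- c[0] cust_id=NULL → no match; kept with NULLs on the o side.
- c[1] cust_id=9 → no match; kept with NULLs on the o side.
- c[2] cust_id=9 → no match; kept with NULLs on the o side.
- c[3] cust_id=7 → 1 match(es) in o → 1 row(s).
- c[4] cust_id=7 → 1 match(es) in o → 1 row(s).
- c[5] cust_id=9 → no match; kept with NULLs on the o side.
- plus 6 unmatched o row(s), each kept with NULL c columns.
Total: 2 matched + 10 padded = 12 rows.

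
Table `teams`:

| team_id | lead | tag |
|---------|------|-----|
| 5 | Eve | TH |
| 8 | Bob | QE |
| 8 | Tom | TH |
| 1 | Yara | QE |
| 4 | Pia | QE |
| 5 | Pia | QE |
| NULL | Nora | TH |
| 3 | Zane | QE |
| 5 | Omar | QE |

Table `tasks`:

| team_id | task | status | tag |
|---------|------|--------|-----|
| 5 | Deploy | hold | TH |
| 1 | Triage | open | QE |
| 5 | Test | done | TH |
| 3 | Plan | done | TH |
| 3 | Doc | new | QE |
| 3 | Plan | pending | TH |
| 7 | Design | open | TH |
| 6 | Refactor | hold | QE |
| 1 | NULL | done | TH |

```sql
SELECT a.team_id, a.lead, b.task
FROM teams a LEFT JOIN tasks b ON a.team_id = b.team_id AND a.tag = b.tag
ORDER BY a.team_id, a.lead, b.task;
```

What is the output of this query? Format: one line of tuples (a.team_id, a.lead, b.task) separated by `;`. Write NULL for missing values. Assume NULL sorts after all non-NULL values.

LEFT JOIN keeps every row from `teams`; unmatched rows get NULL for `tasks`'s columns.
Matching on a.team_id = b.team_id AND a.tag = b.tag. A NULL in a compared column never satisfies the condition.
- a (team_id=5, tag=TH) pairs with 2 row(s) of b.
- a (team_id=8, tag=QE) has no partner → padded with NULL.
- a (team_id=8, tag=TH) has no partner → padded with NULL.
- a (team_id=1, tag=QE) pairs with 1 row(s) of b.
- a (team_id=4, tag=QE) has no partner → padded with NULL.
- a (team_id=5, tag=QE) has no partner → padded with NULL.
- a (team_id=NULL, tag=TH) has no partner → padded with NULL.
- a (team_id=3, tag=QE) pairs with 1 row(s) of b.
- a (team_id=5, tag=QE) has no partner → padded with NULL.
After projecting and ordering:
a.team_id | a.lead | b.task
1 | Yara | Triage
3 | Zane | Doc
4 | Pia | NULL
5 | Eve | Deploy
5 | Eve | Test
5 | Omar | NULL
5 | Pia | NULL
8 | Bob | NULL
8 | Tom | NULL
NULL | Nora | NULL

(1, Yara, Triage); (3, Zane, Doc); (4, Pia, NULL); (5, Eve, Deploy); (5, Eve, Test); (5, Omar, NULL); (5, Pia, NULL); (8, Bob, NULL); (8, Tom, NULL); (NULL, Nora, NULL)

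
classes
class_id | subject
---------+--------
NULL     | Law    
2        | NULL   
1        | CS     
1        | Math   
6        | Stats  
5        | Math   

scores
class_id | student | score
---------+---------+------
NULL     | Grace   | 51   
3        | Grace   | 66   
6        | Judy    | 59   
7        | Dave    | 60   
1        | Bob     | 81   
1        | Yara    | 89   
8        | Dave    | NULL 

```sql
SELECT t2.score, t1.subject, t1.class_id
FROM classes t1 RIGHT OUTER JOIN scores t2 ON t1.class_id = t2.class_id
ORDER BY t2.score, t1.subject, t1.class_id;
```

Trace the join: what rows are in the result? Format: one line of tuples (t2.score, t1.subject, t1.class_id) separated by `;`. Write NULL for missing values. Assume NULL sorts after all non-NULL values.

(51, NULL, NULL); (59, Stats, 6); (60, NULL, NULL); (66, NULL, NULL); (81, CS, 1); (81, Math, 1); (89, CS, 1); (89, Math, 1); (NULL, NULL, NULL)

RIGHT JOIN keeps every row from `scores`; unmatched rows get NULL for `classes`'s columns.
Matching on t1.class_id = t2.class_id. A NULL in a compared column never satisfies the condition.
- t1[0] class_id=NULL → no match.
- t1[1] class_id=2 → no match.
- t1[2] class_id=1 → 2 match(es) in t2 → 2 row(s).
- t1[3] class_id=1 → 2 match(es) in t2 → 2 row(s).
- t1[4] class_id=6 → 1 match(es) in t2 → 1 row(s).
- t1[5] class_id=5 → no match.
- 4 t2 row(s) had no t1 match → kept, t1 columns NULL.
After projecting and ordering:
t2.score | t1.subject | t1.class_id
51 | NULL | NULL
59 | Stats | 6
60 | NULL | NULL
66 | NULL | NULL
81 | CS | 1
81 | Math | 1
89 | CS | 1
89 | Math | 1
NULL | NULL | NULL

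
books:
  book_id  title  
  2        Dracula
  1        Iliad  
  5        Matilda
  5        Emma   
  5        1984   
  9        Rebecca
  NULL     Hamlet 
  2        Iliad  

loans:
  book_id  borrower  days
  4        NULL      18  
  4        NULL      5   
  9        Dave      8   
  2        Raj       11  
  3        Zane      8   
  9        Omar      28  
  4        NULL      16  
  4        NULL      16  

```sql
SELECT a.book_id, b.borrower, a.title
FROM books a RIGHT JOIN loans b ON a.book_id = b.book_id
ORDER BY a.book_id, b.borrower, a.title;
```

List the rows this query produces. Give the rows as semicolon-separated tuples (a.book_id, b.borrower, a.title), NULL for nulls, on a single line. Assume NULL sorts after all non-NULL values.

(2, Raj, Dracula); (2, Raj, Iliad); (9, Dave, Rebecca); (9, Omar, Rebecca); (NULL, Zane, NULL); (NULL, NULL, NULL); (NULL, NULL, NULL); (NULL, NULL, NULL); (NULL, NULL, NULL)

RIGHT JOIN keeps every row from `loans`; unmatched rows get NULL for `books`'s columns.
Matching on a.book_id = b.book_id. A NULL in a compared column never satisfies the condition.
Matched pairs: 4; unmatched b rows kept: 5.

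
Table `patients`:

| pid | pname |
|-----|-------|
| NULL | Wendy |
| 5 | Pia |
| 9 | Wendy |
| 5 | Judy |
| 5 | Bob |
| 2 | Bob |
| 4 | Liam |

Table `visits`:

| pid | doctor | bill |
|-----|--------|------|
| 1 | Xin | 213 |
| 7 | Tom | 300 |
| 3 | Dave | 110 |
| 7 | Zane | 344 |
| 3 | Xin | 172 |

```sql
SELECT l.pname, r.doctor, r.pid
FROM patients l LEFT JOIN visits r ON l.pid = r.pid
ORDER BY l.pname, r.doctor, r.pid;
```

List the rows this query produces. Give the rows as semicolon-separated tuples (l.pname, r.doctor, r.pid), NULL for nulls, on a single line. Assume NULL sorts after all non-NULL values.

LEFT JOIN keeps every row from `patients`; unmatched rows get NULL for `visits`'s columns.
Matching on l.pid = r.pid. A NULL in a compared column never satisfies the condition.
- l row (pid=NULL): no match → kept, r columns NULL.
- l row (pid=5): no match → kept, r columns NULL.
- l row (pid=9): no match → kept, r columns NULL.
- l row (pid=5): no match → kept, r columns NULL.
- l row (pid=5): no match → kept, r columns NULL.
- l row (pid=2): no match → kept, r columns NULL.
- l row (pid=4): no match → kept, r columns NULL.
After projecting and ordering:
l.pname | r.doctor | r.pid
Bob | NULL | NULL
Bob | NULL | NULL
Judy | NULL | NULL
Liam | NULL | NULL
Pia | NULL | NULL
Wendy | NULL | NULL
Wendy | NULL | NULL

(Bob, NULL, NULL); (Bob, NULL, NULL); (Judy, NULL, NULL); (Liam, NULL, NULL); (Pia, NULL, NULL); (Wendy, NULL, NULL); (Wendy, NULL, NULL)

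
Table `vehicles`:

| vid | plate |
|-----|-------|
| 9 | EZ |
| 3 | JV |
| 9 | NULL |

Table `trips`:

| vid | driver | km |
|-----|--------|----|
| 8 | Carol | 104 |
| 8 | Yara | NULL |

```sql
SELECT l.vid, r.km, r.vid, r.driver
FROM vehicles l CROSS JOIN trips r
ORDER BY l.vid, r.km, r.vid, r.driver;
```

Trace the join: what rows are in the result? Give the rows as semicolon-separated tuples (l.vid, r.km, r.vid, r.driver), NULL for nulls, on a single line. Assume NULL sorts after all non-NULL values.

(3, 104, 8, Carol); (3, NULL, 8, Yara); (9, 104, 8, Carol); (9, 104, 8, Carol); (9, NULL, 8, Yara); (9, NULL, 8, Yara)

CROSS JOIN pairs every row of `vehicles` with every row of `trips`: 3 × 2 = 6 rows.
After projecting and ordering:
l.vid | r.km | r.vid | r.driver
3 | 104 | 8 | Carol
3 | NULL | 8 | Yara
9 | 104 | 8 | Carol
9 | 104 | 8 | Carol
9 | NULL | 8 | Yara
9 | NULL | 8 | Yara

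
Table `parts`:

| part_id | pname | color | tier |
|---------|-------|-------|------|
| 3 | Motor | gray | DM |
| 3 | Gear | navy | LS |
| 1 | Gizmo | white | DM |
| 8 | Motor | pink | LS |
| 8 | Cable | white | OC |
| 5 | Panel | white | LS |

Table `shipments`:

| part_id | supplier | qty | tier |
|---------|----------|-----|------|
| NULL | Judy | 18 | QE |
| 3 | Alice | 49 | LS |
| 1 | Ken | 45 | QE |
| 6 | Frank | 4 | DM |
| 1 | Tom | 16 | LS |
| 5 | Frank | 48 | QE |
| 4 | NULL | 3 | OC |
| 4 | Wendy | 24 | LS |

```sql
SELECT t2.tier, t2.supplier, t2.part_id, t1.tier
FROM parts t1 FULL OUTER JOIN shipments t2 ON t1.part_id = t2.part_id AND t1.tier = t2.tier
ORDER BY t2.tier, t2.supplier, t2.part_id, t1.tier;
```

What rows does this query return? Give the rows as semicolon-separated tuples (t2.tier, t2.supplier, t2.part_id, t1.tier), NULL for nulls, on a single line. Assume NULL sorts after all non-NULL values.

(DM, Frank, 6, NULL); (LS, Alice, 3, LS); (LS, Tom, 1, NULL); (LS, Wendy, 4, NULL); (OC, NULL, 4, NULL); (QE, Frank, 5, NULL); (QE, Judy, NULL, NULL); (QE, Ken, 1, NULL); (NULL, NULL, NULL, DM); (NULL, NULL, NULL, DM); (NULL, NULL, NULL, LS); (NULL, NULL, NULL, LS); (NULL, NULL, NULL, OC)

FULL OUTER JOIN keeps every row from both sides; unmatched rows get NULL for the other side's columns.
Matching on t1.part_id = t2.part_id AND t1.tier = t2.tier. A NULL in a compared column never satisfies the condition.
- t1[0] part_id=3, tier=DM → no match; kept with NULLs on the t2 side.
- t1[1] part_id=3, tier=LS → 1 match(es) in t2 → 1 row(s).
- t1[2] part_id=1, tier=DM → no match; kept with NULLs on the t2 side.
- t1[3] part_id=8, tier=LS → no match; kept with NULLs on the t2 side.
- t1[4] part_id=8, tier=OC → no match; kept with NULLs on the t2 side.
- t1[5] part_id=5, tier=LS → no match; kept with NULLs on the t2 side.
- plus 7 unmatched t2 row(s), each kept with NULL t1 columns.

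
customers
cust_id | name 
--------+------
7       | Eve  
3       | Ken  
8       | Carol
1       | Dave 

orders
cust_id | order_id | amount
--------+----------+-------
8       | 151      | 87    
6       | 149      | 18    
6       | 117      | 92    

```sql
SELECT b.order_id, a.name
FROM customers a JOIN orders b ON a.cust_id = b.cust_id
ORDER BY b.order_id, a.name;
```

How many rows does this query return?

INNER JOIN keeps only pairs where the ON condition holds.
Matching on a.cust_id = b.cust_id.
- cust_id=7: no matching b row, dropped.
- cust_id=3: no matching b row, dropped.
- cust_id=8: 1 matching b row(s), so 1 row(s) emitted.
- cust_id=1: no matching b row, dropped.
Total: 1 rows.

1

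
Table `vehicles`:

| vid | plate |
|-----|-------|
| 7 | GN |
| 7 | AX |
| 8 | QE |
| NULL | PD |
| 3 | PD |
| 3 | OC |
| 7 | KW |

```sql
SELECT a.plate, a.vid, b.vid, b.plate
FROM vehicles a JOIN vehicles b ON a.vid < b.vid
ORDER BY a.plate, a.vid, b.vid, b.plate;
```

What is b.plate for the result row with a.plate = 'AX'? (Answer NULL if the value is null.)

QE

INNER JOIN keeps only pairs where the ON condition holds.
Matching on a.vid < b.vid. A NULL in a compared column never satisfies the condition.
- vid=7: 1 matching b row(s), so 1 row(s) emitted.
- vid=7: 1 matching b row(s), so 1 row(s) emitted.
- vid=8: no matching b row, dropped.
- vid=NULL: no matching b row, dropped.
- vid=3: 4 matching b row(s), so 4 row(s) emitted.
- vid=3: 4 matching b row(s), so 4 row(s) emitted.
- vid=7: 1 matching b row(s), so 1 row(s) emitted.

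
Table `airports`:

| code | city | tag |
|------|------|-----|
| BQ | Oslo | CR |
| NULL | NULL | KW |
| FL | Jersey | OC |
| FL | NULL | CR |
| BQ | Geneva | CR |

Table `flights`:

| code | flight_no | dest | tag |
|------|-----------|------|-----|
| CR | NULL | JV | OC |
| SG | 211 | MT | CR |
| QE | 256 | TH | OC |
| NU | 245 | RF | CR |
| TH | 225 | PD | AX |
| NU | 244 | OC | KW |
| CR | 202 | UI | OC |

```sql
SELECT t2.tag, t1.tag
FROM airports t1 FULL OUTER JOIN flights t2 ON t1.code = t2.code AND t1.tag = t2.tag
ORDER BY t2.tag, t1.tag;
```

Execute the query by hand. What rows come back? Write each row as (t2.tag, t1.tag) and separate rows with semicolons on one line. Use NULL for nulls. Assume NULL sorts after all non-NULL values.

FULL OUTER JOIN keeps every row from both sides; unmatched rows get NULL for the other side's columns.
Matching on t1.code = t2.code AND t1.tag = t2.tag. A NULL in a compared column never satisfies the condition.
Matched pairs: 0; unmatched t1 rows kept: 5; unmatched t2 rows kept: 7.

(AX, NULL); (CR, NULL); (CR, NULL); (KW, NULL); (OC, NULL); (OC, NULL); (OC, NULL); (NULL, CR); (NULL, CR); (NULL, CR); (NULL, KW); (NULL, OC)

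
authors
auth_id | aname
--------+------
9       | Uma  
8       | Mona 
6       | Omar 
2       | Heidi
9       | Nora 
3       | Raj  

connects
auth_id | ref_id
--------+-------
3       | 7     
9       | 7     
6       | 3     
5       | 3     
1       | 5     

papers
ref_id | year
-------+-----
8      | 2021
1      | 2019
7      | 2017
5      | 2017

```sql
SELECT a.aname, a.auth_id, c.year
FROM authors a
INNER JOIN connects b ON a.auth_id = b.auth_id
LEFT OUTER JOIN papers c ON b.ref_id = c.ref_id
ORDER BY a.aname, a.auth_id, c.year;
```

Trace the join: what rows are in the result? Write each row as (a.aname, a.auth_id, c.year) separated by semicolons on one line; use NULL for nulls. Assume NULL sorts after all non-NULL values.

(Nora, 9, 2017); (Omar, 6, NULL); (Raj, 3, 2017); (Uma, 9, 2017)

Evaluate left to right. First `authors a INNER JOIN connects b` on auth_id: 4 row(s).
Then LEFT JOIN `papers c` on ref_id: each of those 4 rows is kept; rows whose b.ref_id has no match in c get NULL for c's columns.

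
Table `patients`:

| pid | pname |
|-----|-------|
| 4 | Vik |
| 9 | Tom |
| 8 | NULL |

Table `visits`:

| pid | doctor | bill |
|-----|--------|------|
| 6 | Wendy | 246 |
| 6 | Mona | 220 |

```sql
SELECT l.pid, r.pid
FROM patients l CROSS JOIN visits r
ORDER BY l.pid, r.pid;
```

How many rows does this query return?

6

CROSS JOIN pairs every row of `patients` with every row of `visits`: 3 × 2 = 6 rows.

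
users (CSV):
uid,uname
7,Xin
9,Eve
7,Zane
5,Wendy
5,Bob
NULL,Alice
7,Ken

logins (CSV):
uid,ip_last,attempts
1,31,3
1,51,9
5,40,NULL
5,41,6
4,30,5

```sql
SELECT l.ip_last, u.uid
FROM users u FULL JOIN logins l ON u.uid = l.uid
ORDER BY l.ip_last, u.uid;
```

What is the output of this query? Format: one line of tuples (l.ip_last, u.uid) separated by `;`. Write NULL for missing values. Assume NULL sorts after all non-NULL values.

FULL OUTER JOIN keeps every row from both sides; unmatched rows get NULL for the other side's columns.
Matching on u.uid = l.uid. A NULL in a compared column never satisfies the condition.
Matched pairs: 4; unmatched u rows kept: 5; unmatched l rows kept: 3.

(30, NULL); (31, NULL); (40, 5); (40, 5); (41, 5); (41, 5); (51, NULL); (NULL, 7); (NULL, 7); (NULL, 7); (NULL, 9); (NULL, NULL)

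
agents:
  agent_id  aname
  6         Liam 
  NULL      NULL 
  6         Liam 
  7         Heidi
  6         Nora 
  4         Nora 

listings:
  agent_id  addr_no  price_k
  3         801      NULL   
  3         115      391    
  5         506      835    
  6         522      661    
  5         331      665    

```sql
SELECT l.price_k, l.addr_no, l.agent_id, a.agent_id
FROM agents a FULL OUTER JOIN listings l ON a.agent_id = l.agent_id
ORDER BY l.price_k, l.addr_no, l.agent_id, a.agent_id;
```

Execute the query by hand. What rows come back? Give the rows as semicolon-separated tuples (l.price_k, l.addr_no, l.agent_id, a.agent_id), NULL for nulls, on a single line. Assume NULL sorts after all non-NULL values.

FULL OUTER JOIN keeps every row from both sides; unmatched rows get NULL for the other side's columns.
Matching on a.agent_id = l.agent_id. A NULL in a compared column never satisfies the condition.
Matched pairs: 3; unmatched a rows kept: 3; unmatched l rows kept: 4.

(391, 115, 3, NULL); (661, 522, 6, 6); (661, 522, 6, 6); (661, 522, 6, 6); (665, 331, 5, NULL); (835, 506, 5, NULL); (NULL, 801, 3, NULL); (NULL, NULL, NULL, 4); (NULL, NULL, NULL, 7); (NULL, NULL, NULL, NULL)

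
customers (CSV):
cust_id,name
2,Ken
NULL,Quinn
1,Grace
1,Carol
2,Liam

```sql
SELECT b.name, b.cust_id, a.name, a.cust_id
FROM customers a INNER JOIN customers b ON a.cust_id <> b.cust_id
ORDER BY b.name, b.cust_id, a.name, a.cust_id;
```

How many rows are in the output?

8

INNER JOIN keeps only pairs where the ON condition holds.
Matching on a.cust_id <> b.cust_id. A NULL in a compared column never satisfies the condition.
Matched pairs: 8.
Total: 8 rows.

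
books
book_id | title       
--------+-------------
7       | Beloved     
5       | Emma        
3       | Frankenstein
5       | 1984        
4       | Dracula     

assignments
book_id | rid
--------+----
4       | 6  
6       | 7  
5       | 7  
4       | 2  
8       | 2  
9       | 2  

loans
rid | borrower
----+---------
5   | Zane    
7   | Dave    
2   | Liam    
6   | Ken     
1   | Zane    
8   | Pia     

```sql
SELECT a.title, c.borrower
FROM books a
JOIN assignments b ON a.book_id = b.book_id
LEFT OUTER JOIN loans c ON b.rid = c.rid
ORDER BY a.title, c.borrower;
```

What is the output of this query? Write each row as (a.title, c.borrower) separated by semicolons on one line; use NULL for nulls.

(1984, Dave); (Dracula, Ken); (Dracula, Liam); (Emma, Dave)

Joins associate left-to-right: books INNER JOIN assignments on book_id gives 4 intermediate row(s).
Then LEFT JOIN `loans c` on rid: each of those 4 rows is kept; rows whose b.rid has no match in c get NULL for c's columns.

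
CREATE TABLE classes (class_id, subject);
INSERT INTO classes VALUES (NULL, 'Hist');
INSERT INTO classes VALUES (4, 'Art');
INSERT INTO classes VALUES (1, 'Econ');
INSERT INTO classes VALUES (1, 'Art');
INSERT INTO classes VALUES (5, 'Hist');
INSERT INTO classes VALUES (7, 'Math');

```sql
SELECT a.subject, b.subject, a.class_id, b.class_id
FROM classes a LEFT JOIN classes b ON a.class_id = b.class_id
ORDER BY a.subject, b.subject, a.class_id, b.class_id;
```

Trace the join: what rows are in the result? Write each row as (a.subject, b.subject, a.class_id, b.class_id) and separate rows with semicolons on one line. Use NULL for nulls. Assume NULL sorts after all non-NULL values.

LEFT JOIN keeps every row from `classes a`; unmatched rows get NULL for `classes b`'s columns.
Matching on a.class_id = b.class_id. A NULL in a compared column never satisfies the condition.
- a row (class_id=NULL): no match → kept, b columns NULL.
- a row (class_id=4): matches 1 b row(s) → 1 output row(s).
- a row (class_id=1): matches 2 b row(s) → 2 output row(s).
- a row (class_id=1): matches 2 b row(s) → 2 output row(s).
- a row (class_id=5): matches 1 b row(s) → 1 output row(s).
- a row (class_id=7): matches 1 b row(s) → 1 output row(s).
After projecting and ordering:
a.subject | b.subject | a.class_id | b.class_id
Art | Art | 1 | 1
Art | Art | 4 | 4
Art | Econ | 1 | 1
Econ | Art | 1 | 1
Econ | Econ | 1 | 1
Hist | Hist | 5 | 5
Hist | NULL | NULL | NULL
Math | Math | 7 | 7

(Art, Art, 1, 1); (Art, Art, 4, 4); (Art, Econ, 1, 1); (Econ, Art, 1, 1); (Econ, Econ, 1, 1); (Hist, Hist, 5, 5); (Hist, NULL, NULL, NULL); (Math, Math, 7, 7)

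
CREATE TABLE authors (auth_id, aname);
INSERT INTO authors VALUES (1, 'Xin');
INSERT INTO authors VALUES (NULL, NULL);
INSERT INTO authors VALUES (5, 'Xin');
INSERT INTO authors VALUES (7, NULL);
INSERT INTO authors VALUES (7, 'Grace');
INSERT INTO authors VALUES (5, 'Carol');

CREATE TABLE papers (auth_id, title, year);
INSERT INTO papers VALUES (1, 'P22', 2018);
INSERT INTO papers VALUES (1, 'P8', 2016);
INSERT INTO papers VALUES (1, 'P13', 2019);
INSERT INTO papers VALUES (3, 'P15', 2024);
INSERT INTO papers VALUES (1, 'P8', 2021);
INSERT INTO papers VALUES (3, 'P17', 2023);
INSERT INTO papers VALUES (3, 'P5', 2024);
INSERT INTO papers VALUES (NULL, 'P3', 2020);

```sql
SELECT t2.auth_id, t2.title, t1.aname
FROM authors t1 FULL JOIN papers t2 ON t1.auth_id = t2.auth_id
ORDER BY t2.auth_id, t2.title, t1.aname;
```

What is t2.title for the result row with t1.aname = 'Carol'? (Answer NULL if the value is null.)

FULL OUTER JOIN keeps every row from both sides; unmatched rows get NULL for the other side's columns.
Matching on t1.auth_id = t2.auth_id. A NULL in a compared column never satisfies the condition.
- auth_id=1: 4 matching t2 row(s), so 4 row(s) emitted.
- auth_id=NULL: no t2 row matches, row kept with t2 columns NULL.
- auth_id=5: no t2 row matches, row kept with t2 columns NULL.
- auth_id=7: no t2 row matches, row kept with t2 columns NULL.
- auth_id=7: no t2 row matches, row kept with t2 columns NULL.
- auth_id=5: no t2 row matches, row kept with t2 columns NULL.
- plus 4 unmatched t2 row(s), each kept with NULL t1 columns.

NULL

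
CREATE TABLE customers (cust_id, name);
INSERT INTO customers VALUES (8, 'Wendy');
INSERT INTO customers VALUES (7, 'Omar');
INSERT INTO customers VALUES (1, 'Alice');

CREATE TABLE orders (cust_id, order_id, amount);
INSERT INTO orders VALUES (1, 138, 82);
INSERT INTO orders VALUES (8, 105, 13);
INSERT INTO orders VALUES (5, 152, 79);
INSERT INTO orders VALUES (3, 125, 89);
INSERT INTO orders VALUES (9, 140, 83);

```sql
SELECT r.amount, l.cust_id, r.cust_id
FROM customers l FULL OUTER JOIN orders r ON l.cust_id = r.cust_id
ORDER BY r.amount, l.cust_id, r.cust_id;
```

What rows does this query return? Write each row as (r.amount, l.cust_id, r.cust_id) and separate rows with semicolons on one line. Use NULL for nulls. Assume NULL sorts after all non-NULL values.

(13, 8, 8); (79, NULL, 5); (82, 1, 1); (83, NULL, 9); (89, NULL, 3); (NULL, 7, NULL)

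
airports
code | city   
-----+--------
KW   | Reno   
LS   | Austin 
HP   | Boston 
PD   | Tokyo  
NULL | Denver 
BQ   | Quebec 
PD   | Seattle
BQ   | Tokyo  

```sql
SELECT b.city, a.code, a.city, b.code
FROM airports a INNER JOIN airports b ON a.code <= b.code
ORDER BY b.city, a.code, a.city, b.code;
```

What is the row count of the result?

30

INNER JOIN keeps only pairs where the ON condition holds.
Matching on a.code <= b.code. A NULL in a compared column never satisfies the condition.
- a (code=KW) pairs with 4 row(s) of b.
- a (code=LS) pairs with 3 row(s) of b.
- a (code=HP) pairs with 5 row(s) of b.
- a (code=PD) pairs with 2 row(s) of b.
- a (code=NULL) has no partner → excluded.
- a (code=BQ) pairs with 7 row(s) of b.
- a (code=PD) pairs with 2 row(s) of b.
- a (code=BQ) pairs with 7 row(s) of b.
Total: 30 rows.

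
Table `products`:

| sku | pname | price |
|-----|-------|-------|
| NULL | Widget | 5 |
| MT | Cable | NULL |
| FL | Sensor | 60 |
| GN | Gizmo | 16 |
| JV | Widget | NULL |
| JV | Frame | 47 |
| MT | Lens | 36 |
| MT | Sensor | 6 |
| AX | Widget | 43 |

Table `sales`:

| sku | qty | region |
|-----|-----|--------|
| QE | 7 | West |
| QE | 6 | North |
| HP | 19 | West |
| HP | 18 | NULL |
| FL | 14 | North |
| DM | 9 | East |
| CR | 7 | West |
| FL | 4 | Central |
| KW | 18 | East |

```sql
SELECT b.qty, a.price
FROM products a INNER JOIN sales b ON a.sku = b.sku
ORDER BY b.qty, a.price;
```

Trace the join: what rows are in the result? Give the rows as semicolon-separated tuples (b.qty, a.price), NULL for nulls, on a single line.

(4, 60); (14, 60)

INNER JOIN keeps only pairs where the ON condition holds.
Matching on a.sku = b.sku. A NULL in a compared column never satisfies the condition.
- a (sku=NULL) has no partner → excluded.
- a (sku=MT) has no partner → excluded.
- a (sku=FL) pairs with 2 row(s) of b.
- a (sku=GN) has no partner → excluded.
- a (sku=JV) has no partner → excluded.
- a (sku=JV) has no partner → excluded.
- a (sku=MT) has no partner → excluded.
- a (sku=MT) has no partner → excluded.
- a (sku=AX) has no partner → excluded.
After projecting and ordering:
b.qty | a.price
4 | 60
14 | 60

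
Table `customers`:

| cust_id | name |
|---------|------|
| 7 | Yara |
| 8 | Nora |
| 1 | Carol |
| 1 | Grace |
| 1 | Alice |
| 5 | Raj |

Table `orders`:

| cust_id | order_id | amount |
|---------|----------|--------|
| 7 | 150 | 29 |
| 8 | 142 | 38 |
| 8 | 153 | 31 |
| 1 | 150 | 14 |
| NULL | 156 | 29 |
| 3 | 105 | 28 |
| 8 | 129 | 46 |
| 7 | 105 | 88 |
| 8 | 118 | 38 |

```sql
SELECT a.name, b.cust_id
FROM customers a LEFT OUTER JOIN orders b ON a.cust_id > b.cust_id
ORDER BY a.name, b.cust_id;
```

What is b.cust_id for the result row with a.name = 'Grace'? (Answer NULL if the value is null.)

NULL

LEFT JOIN keeps every row from `customers`; unmatched rows get NULL for `orders`'s columns.
Matching on a.cust_id > b.cust_id. A NULL in a compared column never satisfies the condition.
Matched pairs: 8; unmatched a rows kept: 3.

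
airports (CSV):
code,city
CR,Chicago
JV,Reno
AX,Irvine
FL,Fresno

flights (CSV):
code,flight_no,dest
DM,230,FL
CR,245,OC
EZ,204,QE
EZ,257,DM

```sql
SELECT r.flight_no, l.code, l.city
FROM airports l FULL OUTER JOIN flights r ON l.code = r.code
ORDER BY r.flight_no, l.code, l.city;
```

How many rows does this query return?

7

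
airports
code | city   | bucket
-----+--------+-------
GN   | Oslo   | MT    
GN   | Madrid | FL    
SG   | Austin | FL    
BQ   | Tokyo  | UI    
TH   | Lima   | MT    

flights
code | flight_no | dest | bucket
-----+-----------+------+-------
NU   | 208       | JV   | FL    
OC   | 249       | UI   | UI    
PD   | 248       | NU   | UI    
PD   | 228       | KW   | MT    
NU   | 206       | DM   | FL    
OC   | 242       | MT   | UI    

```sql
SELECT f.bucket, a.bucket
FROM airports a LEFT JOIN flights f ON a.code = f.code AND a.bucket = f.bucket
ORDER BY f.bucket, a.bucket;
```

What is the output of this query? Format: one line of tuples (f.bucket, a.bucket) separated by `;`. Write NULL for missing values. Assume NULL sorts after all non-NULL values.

LEFT JOIN keeps every row from `airports`; unmatched rows get NULL for `flights`'s columns.
Matching on a.code = f.code AND a.bucket = f.bucket.
- a row (code=GN, bucket=MT): no match → kept, f columns NULL.
- a row (code=GN, bucket=FL): no match → kept, f columns NULL.
- a row (code=SG, bucket=FL): no match → kept, f columns NULL.
- a row (code=BQ, bucket=UI): no match → kept, f columns NULL.
- a row (code=TH, bucket=MT): no match → kept, f columns NULL.
After projecting and ordering:
f.bucket | a.bucket
NULL | FL
NULL | FL
NULL | MT
NULL | MT
NULL | UI

(NULL, FL); (NULL, FL); (NULL, MT); (NULL, MT); (NULL, UI)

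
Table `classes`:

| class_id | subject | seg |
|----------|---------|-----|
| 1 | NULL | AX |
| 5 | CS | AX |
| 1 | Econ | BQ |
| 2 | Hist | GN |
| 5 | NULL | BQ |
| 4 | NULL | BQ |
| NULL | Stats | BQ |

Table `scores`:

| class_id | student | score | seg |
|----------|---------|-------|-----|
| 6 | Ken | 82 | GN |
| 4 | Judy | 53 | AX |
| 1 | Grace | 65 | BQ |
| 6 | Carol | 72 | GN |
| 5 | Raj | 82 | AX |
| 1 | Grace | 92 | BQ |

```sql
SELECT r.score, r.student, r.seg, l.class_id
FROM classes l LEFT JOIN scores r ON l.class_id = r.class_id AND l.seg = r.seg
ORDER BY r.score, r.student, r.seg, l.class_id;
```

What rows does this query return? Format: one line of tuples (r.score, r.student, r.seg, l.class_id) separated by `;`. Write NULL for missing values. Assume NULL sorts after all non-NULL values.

(65, Grace, BQ, 1); (82, Raj, AX, 5); (92, Grace, BQ, 1); (NULL, NULL, NULL, 1); (NULL, NULL, NULL, 2); (NULL, NULL, NULL, 4); (NULL, NULL, NULL, 5); (NULL, NULL, NULL, NULL)

LEFT JOIN keeps every row from `classes`; unmatched rows get NULL for `scores`'s columns.
Matching on l.class_id = r.class_id AND l.seg = r.seg. A NULL in a compared column never satisfies the condition.
- class_id=1, seg=AX: no r row matches, row kept with r columns NULL.
- class_id=5, seg=AX: 1 matching r row(s), so 1 row(s) emitted.
- class_id=1, seg=BQ: 2 matching r row(s), so 2 row(s) emitted.
- class_id=2, seg=GN: no r row matches, row kept with r columns NULL.
- class_id=5, seg=BQ: no r row matches, row kept with r columns NULL.
- class_id=4, seg=BQ: no r row matches, row kept with r columns NULL.
- class_id=NULL, seg=BQ: no r row matches, row kept with r columns NULL.
After projecting and ordering:
r.score | r.student | r.seg | l.class_id
65 | Grace | BQ | 1
82 | Raj | AX | 5
92 | Grace | BQ | 1
NULL | NULL | NULL | 1
NULL | NULL | NULL | 2
NULL | NULL | NULL | 4
NULL | NULL | NULL | 5
NULL | NULL | NULL | NULL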